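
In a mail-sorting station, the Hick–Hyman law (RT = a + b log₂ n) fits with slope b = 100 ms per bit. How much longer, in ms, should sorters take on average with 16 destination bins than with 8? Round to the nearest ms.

100 ms

The intercept a cancels: ΔRT = b·(log₂ n₂ − log₂ n₁) = b·log₂(n₂/n₁).
log₂(16) − log₂(8) = log₂(16/8) = log₂(2) = 1.
ΔRT = 100 × 1.0000 = 100.000 ms.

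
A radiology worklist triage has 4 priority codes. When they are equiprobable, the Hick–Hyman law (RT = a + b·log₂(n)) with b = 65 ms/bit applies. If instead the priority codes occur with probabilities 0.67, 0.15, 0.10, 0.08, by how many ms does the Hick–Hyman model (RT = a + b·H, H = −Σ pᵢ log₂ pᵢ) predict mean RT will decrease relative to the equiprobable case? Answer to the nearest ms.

The RT saving is b·ΔH. Equiprobable H₀ = log₂(4) = 2.0000 bits; with the given probabilities H = 1.4214 bits.
b·(H₀ − H) = 65 × (2.0000 − 1.4214) = 37.61 ms.

38 ms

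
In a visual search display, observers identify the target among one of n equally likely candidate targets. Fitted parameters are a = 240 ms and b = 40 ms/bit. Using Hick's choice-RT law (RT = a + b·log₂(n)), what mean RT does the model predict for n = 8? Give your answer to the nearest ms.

360 ms

log₂(8) = 3 bits, so RT = 240 + 40 × 3 ≈ 360.000 ms.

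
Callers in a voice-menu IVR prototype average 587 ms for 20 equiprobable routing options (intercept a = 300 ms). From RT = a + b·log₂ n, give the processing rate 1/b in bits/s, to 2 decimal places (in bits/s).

Choice component = 587 − 300 = 287 ms over log₂(20) = 4.3219 bits.
b = 287 / 4.3219 = 66.406 ms/bit, so 1/b = 15.059 bits/s.

15.06 bits/s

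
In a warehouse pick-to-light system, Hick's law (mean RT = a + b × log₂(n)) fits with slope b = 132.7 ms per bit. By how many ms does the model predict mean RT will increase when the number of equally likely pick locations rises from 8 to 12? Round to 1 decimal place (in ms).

Only the slope matters, since a is common to both: ΔRT = b·log₂(n₂/n₁).
log₂(12) − log₂(8) = 3.5850 − 3 = 0.5850.
ΔRT = 132.7 × 0.5850 = 77.625 ms.

77.6 ms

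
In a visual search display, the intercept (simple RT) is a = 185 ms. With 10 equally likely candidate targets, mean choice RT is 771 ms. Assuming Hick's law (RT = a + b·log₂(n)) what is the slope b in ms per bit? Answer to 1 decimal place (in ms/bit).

b = (771 − 185) / log₂(10) = 586 / 3.3219 = 176.404 ms/bit.

176.4 ms/bit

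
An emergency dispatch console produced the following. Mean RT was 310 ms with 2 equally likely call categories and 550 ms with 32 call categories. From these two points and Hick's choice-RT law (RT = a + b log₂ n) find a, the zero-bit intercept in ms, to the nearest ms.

b = (RT₂ − RT₁)/(log₂ n₂ − log₂ n₁) = (550 − 310)/(5 − 1) = 60 ms/bit.
a = RT₁ − b·log₂ n₁ = 310 − 60 × 1 = 250.000 ms.

250 ms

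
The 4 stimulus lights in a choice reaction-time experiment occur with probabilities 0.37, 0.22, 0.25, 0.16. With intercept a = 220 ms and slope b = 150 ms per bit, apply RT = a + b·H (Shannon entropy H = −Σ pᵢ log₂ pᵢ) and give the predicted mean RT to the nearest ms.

510 ms

H = 0.37·log₂(1/0.37) + 0.22·log₂(1/0.22) + 0.25·log₂(1/0.25) + 0.16·log₂(1/0.16) = 1.9343 bits.
RT = 220 + 150 × 1.9343 = 510.15 ms.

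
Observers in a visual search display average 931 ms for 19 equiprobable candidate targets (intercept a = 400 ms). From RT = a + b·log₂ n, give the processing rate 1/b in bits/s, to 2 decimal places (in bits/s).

b = (931 − 400)/log₂ 19 = 531/4.2479 = 125.002 ms per bit = 0.12500 s/bit; the reciprocal is 8.000 bits/s.

8.00 bits/s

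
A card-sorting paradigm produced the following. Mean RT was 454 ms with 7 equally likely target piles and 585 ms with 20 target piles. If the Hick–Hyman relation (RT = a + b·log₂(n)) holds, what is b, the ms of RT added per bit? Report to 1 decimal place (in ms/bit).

86.5 ms/bit

Slope: b = (585 − 454) / (log₂ 20 − log₂ 7) = 131/1.5146 = 86.493 ms/bit.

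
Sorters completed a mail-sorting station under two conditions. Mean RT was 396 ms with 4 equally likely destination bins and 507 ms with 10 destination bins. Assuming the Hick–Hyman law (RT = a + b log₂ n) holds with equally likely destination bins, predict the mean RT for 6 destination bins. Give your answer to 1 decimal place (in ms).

445.1 ms

RT is linear in log₂ n, so two points fix the line:
  b = (507 − 396) / (log₂ 10 − log₂ 4) = 111 / (3.3219 − 2) = 83.968 ms/bit
  a = 396 − 83.968 × 2 = 228.063 ms
Then RT(6) = 228.063 + 83.968 × log₂ 6 = 228.063 + 83.968 × 2.5850 ≈ 445.118 ms.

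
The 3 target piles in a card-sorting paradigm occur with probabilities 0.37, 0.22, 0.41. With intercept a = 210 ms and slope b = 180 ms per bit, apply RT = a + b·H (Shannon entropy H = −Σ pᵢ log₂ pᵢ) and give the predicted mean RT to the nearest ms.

487 ms

Entropy contributions −pᵢ log₂ pᵢ: 0.5307, 0.4806, 0.5274; sum H = 1.5387 bits.
RT = a + bH = 210 + 180·1.5387 = 486.96 ms.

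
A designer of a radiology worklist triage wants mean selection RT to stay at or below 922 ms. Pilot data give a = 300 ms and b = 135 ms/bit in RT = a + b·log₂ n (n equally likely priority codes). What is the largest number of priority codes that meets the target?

24

135·log₂ n ≤ 922 − 300 = 622, giving log₂ n ≤ 4.6074 and n ≤ 24.376. The largest whole number is 24.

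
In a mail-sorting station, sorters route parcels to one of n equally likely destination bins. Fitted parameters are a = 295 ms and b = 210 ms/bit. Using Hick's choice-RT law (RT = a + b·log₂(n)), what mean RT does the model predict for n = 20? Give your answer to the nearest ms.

1203 ms

log₂(20) = 4.3219 bits, so RT = 295 + 210 × 4.3219 ≈ 1202.605 ms.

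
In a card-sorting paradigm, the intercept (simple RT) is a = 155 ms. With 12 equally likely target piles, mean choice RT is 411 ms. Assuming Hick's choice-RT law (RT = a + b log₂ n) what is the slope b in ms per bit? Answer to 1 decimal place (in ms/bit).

71.4 ms/bit

log₂(12) = 3.5850 bits.
b = (RT − a)/log₂ n = (411 − 155) / 3.5850 = 71.409 ms/bit.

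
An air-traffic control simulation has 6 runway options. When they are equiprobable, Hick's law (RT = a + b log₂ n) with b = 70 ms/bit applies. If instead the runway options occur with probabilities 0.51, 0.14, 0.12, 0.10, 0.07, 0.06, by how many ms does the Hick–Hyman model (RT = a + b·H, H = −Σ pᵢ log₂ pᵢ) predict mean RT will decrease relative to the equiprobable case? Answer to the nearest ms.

34 ms

The RT saving is b·ΔH. Equiprobable H₀ = log₂(6) = 2.5850 bits; with the given probabilities H = 2.1039 bits.
b·(H₀ − H) = 70 × (2.5850 − 2.1039) = 33.68 ms.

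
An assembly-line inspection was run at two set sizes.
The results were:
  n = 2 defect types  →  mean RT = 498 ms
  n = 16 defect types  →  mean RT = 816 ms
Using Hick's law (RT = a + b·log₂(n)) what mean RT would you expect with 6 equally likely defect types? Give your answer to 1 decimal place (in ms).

666.0 ms

Fit slope and intercept:
  b = (816 − 498) / (log₂ 16 − log₂ 2) = 318 / (4 − 1) = 106.000 ms/bit
  a = 498 − 106.000 × 1 = 392.000 ms
Then RT(6) = 392.000 + 106.000 × log₂ 6 = 392.000 + 106.000 × 2.5850 ≈ 666.006 ms.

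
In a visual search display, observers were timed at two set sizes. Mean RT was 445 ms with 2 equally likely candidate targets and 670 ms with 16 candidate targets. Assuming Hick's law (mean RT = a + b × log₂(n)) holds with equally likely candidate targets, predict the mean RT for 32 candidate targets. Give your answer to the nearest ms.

Solve the two-equation system in a and b:
  b = (670 − 445) / (log₂ 16 − log₂ 2) = 225 / (4 − 1) = 75 ms/bit
  a = 445 − 75 × 1 = 370 ms
Then RT(32) = 370 + 75 × log₂ 32 = 370 + 75 × 5 ≈ 745.000 ms.

745 ms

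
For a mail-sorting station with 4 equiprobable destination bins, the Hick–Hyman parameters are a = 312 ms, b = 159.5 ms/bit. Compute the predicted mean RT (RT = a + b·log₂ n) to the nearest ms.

log₂(4) = 2 bits, so RT = 312 + 159.5 × 2 ≈ 631.000 ms.

631 ms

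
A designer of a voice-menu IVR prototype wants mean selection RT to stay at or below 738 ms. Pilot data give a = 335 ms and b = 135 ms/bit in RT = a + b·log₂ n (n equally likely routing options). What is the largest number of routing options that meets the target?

135·log₂ n ≤ 738 − 335 = 403, giving log₂ n ≤ 2.9852 and n ≤ 7.918. The largest whole number is 7.

7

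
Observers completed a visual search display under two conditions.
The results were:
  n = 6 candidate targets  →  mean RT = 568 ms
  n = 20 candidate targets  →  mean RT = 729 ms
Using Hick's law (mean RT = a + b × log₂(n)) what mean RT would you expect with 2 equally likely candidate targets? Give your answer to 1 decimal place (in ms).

Fit slope and intercept:
  b = (729 − 568) / (log₂ 20 − log₂ 6) = 161 / (4.3219 − 2.5850) = 92.690 ms/bit
  a = 568 − 92.690 × 2.5850 = 328.399 ms
Then RT(2) = 328.399 + 92.690 × log₂ 2 = 328.399 + 92.690 × 1 ≈ 421.089 ms.

421.1 ms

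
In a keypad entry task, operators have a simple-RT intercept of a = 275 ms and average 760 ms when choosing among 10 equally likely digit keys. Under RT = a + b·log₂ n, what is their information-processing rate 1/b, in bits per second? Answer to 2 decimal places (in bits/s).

b = (760 − 275)/log₂ 10 = 485/3.3219 = 146.000 ms per bit = 0.14600 s/bit; the reciprocal is 6.849 bits/s.

6.85 bits/s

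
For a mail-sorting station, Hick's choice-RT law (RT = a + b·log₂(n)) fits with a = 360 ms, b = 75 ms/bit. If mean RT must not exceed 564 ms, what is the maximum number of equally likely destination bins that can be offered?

75·log₂ n ≤ 564 − 360 = 204, giving log₂ n ≤ 2.7200 and n ≤ 6.589. The largest whole number is 6.

6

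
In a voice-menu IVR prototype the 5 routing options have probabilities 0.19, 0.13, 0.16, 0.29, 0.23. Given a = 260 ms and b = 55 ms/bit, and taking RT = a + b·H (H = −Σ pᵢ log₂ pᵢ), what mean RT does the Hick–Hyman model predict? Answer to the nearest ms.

Entropy contributions −pᵢ log₂ pᵢ: 0.4552, 0.3826, 0.4230, 0.5179, 0.4877; sum H = 2.2665 bits.
RT = a + bH = 260 + 55·2.2665 = 384.66 ms.

385 ms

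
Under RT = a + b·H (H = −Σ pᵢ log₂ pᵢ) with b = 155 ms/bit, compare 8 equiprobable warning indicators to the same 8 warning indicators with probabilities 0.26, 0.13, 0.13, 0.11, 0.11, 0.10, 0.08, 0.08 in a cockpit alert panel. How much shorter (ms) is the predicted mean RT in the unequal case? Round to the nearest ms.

The RT saving is b·ΔH. Equiprobable H₀ = log₂(8) = 3.0000 bits; with the given probabilities H = 2.8864 bits.
b·(H₀ − H) = 155 × (3.0000 − 2.8864) = 17.61 ms.

18 ms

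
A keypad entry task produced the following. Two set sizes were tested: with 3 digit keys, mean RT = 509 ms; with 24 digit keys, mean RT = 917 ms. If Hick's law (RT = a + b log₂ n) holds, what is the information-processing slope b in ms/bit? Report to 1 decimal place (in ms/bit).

136.0 ms/bit

Slope: b = (917 − 509) / (log₂ 24 − log₂ 3) = 408/3.0000 = 136.000 ms/bit.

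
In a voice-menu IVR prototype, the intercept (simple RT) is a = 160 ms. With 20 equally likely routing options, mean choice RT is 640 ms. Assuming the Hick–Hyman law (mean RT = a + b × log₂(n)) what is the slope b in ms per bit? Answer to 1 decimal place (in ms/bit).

111.1 ms/bit

20 alternatives carry log₂ 20 = 4.3219 bits; the choice cost is 640 − 160 = 480 ms, so b = 480/4.3219 = 111.062 ms/bit.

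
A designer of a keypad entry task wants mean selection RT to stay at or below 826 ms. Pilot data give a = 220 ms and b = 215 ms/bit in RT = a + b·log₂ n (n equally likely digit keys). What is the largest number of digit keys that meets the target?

7

215·log₂ n ≤ 826 − 220 = 606, giving log₂ n ≤ 2.8186 and n ≤ 7.055. The largest whole number is 7.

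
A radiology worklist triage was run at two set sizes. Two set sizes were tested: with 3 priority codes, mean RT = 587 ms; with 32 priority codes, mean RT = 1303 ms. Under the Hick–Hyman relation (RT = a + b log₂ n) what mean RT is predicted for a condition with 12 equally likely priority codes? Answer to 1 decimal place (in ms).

Fit slope and intercept:
  b = (1303 − 587) / (log₂ 32 − log₂ 3) = 716 / (5 − 1.5850) = 209.661 ms/bit
  a = 587 − 209.661 × 1.5850 = 254.695 ms
Then RT(12) = 254.695 + 209.661 × log₂ 12 = 254.695 + 209.661 × 3.5850 ≈ 1006.322 ms.

1006.3 ms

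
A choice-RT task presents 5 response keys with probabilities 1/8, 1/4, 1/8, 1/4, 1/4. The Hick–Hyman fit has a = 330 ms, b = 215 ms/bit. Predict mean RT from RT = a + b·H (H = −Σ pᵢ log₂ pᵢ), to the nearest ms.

814 ms

H = −Σ pᵢ log₂ pᵢ = 0.125·3 + 0.25·2 + 0.125·3 + 0.25·2 + 0.25·2 = 2.250 bits.
RT = 330 + 215 × 2.250 = 813.75 ms.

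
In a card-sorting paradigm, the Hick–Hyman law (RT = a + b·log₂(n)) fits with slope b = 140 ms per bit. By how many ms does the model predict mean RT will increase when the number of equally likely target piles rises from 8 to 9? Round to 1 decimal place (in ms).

Only the slope matters, since a is common to both: ΔRT = b·log₂(n₂/n₁).
log₂(9) − log₂(8) = 3.1699 − 3 = 0.1699.
ΔRT = 140 × 0.1699 = 23.790 ms.

23.8 ms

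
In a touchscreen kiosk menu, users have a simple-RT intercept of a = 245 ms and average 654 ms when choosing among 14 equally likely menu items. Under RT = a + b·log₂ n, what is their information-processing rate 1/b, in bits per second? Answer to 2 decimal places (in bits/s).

9.31 bits/s

b = (654 − 245)/log₂ 14 = 409/3.8074 = 107.424 ms per bit = 0.10742 s/bit; the reciprocal is 9.309 bits/s.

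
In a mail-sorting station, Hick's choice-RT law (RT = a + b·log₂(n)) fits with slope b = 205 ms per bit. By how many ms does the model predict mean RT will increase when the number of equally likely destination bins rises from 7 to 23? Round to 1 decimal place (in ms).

351.8 ms

The intercept a cancels: ΔRT = b·(log₂ n₂ − log₂ n₁) = b·log₂(n₂/n₁).
log₂(23) − log₂(7) = 4.5236 − 2.8074 = 1.7162.
ΔRT = 205 × 1.7162 = 351.822 ms.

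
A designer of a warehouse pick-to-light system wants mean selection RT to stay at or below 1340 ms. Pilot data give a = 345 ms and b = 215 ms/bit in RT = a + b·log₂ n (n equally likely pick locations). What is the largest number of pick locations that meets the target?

Information budget: (1340 − 345)/215 = 4.6279 bits, so n ≤ 2^4.6279 = 24.725 → at most 24.

24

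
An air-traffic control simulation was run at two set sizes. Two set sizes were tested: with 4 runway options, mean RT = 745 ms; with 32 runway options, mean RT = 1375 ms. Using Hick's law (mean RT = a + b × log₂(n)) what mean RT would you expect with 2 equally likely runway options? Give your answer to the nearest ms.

Fit slope and intercept:
  b = (1375 − 745) / (log₂ 32 − log₂ 4) = 630 / (5 − 2) = 210 ms/bit
  a = 745 − 210 × 2 = 325 ms
Then RT(2) = 325 + 210 × log₂ 2 = 325 + 210 × 1 ≈ 535.000 ms.

535 ms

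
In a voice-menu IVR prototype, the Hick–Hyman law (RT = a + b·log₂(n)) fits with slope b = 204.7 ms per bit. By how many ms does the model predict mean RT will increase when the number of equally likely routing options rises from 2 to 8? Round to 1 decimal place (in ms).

409.4 ms

ΔRT = (a + b log₂ n₂) − (a + b log₂ n₁) = b·(log₂ n₂ − log₂ n₁).
log₂(8) − log₂(2) = log₂(8/2) = log₂(4) = 2.
ΔRT = 204.7 × 2.0000 = 409.400 ms.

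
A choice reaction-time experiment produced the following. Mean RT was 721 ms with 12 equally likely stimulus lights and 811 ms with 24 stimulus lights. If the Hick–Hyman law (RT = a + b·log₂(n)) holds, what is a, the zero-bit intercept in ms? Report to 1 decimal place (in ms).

b = (RT₂ − RT₁)/(log₂ n₂ − log₂ n₁) = (811 − 721)/(4.5850 − 3.5850) = 90.000 ms/bit.
Intercept: a = 721 − 90.000·log₂(12) = 398.353 ms.

398.4 ms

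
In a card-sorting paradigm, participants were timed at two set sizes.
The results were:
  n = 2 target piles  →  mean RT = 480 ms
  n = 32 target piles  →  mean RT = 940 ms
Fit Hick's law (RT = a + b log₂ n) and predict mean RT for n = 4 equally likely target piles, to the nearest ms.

595 ms

RT is linear in log₂ n, so two points fix the line:
  b = (940 − 480) / (log₂ 32 − log₂ 2) = 460 / (5 − 1) = 115 ms/bit
  a = 480 − 115 × 1 = 365 ms
Then RT(4) = 365 + 115 × log₂ 4 = 365 + 115 × 2 ≈ 595.000 ms.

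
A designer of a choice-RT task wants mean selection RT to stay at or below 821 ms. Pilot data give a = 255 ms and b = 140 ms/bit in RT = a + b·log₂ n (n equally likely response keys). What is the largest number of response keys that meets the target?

16

140·log₂ n ≤ 821 − 255 = 566, giving log₂ n ≤ 4.0429 and n ≤ 16.482. The largest whole number is 16.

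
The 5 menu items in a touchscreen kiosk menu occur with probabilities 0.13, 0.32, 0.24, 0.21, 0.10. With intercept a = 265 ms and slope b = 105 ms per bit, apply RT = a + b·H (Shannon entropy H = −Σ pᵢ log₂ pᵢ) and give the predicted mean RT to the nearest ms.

497 ms

H = 0.13·log₂(1/0.13) + 0.32·log₂(1/0.32) + 0.24·log₂(1/0.24) + 0.21·log₂(1/0.21) + 0.10·log₂(1/0.10) = 2.2078 bits.
RT = 265 + 105 × 2.2078 = 496.82 ms.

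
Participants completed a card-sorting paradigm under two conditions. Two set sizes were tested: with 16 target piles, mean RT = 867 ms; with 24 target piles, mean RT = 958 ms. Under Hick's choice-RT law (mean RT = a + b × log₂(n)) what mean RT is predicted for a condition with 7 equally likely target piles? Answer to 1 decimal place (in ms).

RT is linear in log₂ n, so two points fix the line:
  b = (958 − 867) / (log₂ 24 − log₂ 16) = 91 / (4.5850 − 4) = 155.566 ms/bit
  a = 867 − 155.566 × 4 = 244.738 ms
Then RT(7) = 244.738 + 155.566 × log₂ 7 = 244.738 + 155.566 × 2.8074 ≈ 681.466 ms.

681.5 ms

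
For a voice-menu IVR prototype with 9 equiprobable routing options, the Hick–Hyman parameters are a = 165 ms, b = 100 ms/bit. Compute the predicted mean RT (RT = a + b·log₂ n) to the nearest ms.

482 ms

log₂(9) = 3.1699 bits, so RT = 165 + 100 × 3.1699 ≈ 481.993 ms.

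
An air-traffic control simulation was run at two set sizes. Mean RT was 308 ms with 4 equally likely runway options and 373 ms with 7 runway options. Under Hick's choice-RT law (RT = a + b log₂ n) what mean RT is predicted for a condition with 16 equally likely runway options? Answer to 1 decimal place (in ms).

469.0 ms

Fit slope and intercept:
  b = (373 − 308) / (log₂ 7 − log₂ 4) = 65 / (2.8074 − 2) = 80.510 ms/bit
  a = 308 − 80.510 × 2 = 146.980 ms
Then RT(16) = 146.980 + 80.510 × log₂ 16 = 146.980 + 80.510 × 4 ≈ 469.020 ms.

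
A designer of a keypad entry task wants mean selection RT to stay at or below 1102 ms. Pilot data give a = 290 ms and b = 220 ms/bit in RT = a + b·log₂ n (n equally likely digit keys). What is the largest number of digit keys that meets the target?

220·log₂ n ≤ 1102 − 290 = 812, giving log₂ n ≤ 3.6909 and n ≤ 12.914. The largest whole number is 12.

12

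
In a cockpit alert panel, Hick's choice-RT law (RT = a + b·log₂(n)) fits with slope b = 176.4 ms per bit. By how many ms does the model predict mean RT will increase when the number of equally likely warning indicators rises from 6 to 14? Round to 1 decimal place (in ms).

Only the slope matters, since a is common to both: ΔRT = b·log₂(n₂/n₁).
log₂(14) − log₂(6) = 3.8074 − 2.5850 = 1.2224.
ΔRT = 176.4 × 1.2224 = 215.630 ms.

215.6 ms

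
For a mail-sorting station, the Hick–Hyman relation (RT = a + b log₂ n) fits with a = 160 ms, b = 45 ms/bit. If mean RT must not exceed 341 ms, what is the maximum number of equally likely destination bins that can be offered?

16

Information budget: (341 − 160)/45 = 4.0222 bits, so n ≤ 2^4.0222 = 16.248 → at most 16.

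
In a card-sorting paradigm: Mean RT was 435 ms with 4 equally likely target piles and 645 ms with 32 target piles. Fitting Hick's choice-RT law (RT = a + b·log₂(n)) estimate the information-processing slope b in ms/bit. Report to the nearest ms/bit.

70 ms/bit

Slope: b = (645 − 435) / (log₂ 32 − log₂ 4) = 210/3.0000 = 70 ms/bit.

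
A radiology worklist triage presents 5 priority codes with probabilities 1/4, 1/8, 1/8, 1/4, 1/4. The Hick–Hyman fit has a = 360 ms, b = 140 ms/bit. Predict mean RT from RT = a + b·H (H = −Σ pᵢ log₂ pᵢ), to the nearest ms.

675 ms

Each term −pᵢ log₂ pᵢ: 0.25·2 + 0.125·3 + 0.125·3 + 0.25·2 + 0.25·2; summed, H = 2.250 bits.
Mean RT = a + bH = 360 + 140·2.250 = 675.00 ms.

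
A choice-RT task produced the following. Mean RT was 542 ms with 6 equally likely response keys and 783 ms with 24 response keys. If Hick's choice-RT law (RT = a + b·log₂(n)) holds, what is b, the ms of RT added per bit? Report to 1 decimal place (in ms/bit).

b = (RT₂ − RT₁)/(log₂ n₂ − log₂ n₁) = (783 − 542)/(4.5850 − 2.5850) = 120.500 ms/bit.

120.5 ms/bit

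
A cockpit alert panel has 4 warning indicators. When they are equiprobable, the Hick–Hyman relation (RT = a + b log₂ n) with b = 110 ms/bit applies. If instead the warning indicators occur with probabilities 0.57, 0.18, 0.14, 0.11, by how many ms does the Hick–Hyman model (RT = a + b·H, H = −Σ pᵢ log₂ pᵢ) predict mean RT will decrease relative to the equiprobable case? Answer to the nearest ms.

38 ms

The RT saving is b·ΔH. Equiprobable H₀ = log₂(4) = 2.0000 bits; with the given probabilities H = 1.6550 bits.
b·(H₀ − H) = 110 × (2.0000 − 1.6550) = 37.95 ms.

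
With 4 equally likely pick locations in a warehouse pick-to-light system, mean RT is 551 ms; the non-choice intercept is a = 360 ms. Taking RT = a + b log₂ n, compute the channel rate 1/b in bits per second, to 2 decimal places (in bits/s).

Choice component = 551 − 360 = 191 ms over log₂(4) = 2 bits.
b = 191 / 2 = 95.500 ms/bit, so 1/b = 10.471 bits/s.

10.47 bits/s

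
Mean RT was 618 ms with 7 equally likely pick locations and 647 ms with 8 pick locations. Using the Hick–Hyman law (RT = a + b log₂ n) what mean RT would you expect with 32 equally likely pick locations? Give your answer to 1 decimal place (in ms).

948.1 ms

Fit slope and intercept:
  b = (647 − 618) / (log₂ 8 − log₂ 7) = 29 / (3 − 2.8074) = 150.536 ms/bit
  a = 618 − 150.536 × 2.8074 = 195.392 ms
Then RT(32) = 195.392 + 150.536 × log₂ 32 = 195.392 + 150.536 × 5 ≈ 948.072 ms.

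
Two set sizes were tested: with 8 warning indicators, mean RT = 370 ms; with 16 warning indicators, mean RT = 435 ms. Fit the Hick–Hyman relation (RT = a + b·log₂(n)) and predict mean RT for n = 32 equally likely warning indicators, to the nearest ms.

500 ms

Solve the two-equation system in a and b:
  b = (435 − 370) / (log₂ 16 − log₂ 8) = 65 / (4 − 3) = 65 ms/bit
  a = 370 − 65 × 3 = 175 ms
Then RT(32) = 175 + 65 × log₂ 32 = 175 + 65 × 5 ≈ 500.000 ms.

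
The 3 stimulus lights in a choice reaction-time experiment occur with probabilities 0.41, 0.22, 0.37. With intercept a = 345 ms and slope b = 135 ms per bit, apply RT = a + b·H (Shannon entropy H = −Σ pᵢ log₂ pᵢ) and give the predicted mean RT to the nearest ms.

H = 0.41·log₂(1/0.41) + 0.22·log₂(1/0.22) + 0.37·log₂(1/0.37) = 1.5387 bits.
RT = 345 + 135 × 1.5387 = 552.72 ms.

553 ms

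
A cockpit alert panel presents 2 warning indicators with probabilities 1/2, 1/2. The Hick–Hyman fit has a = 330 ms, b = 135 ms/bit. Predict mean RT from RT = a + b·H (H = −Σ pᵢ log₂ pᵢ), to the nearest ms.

465 ms

Each term −pᵢ log₂ pᵢ: 0.5·1 + 0.5·1; summed, H = 1.000 bits.
Mean RT = a + bH = 330 + 135·1.000 = 465.00 ms.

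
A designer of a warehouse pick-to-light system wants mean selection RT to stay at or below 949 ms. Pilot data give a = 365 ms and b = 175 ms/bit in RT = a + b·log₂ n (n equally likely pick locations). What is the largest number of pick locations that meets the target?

Set 365 + 175·log₂ n ≤ 949 → log₂ n ≤ (949 − 365)/175 = 3.3371.
So n ≤ 2^3.3371 = 10.106; the largest integer n is 10.

10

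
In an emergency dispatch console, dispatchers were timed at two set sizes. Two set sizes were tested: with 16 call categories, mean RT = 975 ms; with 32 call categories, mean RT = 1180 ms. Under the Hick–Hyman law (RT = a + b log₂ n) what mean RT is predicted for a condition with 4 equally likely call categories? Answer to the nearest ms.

565 ms

RT is linear in log₂ n, so two points fix the line:
  b = (1180 − 975) / (log₂ 32 − log₂ 16) = 205 / (5 − 4) = 205 ms/bit
  a = 975 − 205 × 4 = 155 ms
Then RT(4) = 155 + 205 × log₂ 4 = 155 + 205 × 2 ≈ 565.000 ms.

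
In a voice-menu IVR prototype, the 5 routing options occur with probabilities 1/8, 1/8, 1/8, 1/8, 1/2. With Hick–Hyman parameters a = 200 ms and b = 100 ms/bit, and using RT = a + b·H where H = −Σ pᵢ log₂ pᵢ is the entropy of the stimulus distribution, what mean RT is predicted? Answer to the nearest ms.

400 ms

H = −Σ pᵢ log₂ pᵢ = 0.125·3 + 0.125·3 + 0.125·3 + 0.125·3 + 0.5·1 = 2.000 bits.
RT = 200 + 100 × 2.000 = 400.00 ms.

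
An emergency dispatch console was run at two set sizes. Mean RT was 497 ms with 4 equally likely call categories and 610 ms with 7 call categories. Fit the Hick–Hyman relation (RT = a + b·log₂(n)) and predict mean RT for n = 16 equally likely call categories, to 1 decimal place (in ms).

Solve the two-equation system in a and b:
  b = (610 − 497) / (log₂ 7 − log₂ 4) = 113 / (2.8074 − 2) = 139.963 ms/bit
  a = 497 − 139.963 × 2 = 217.074 ms
Then RT(16) = 217.074 + 139.963 × log₂ 16 = 217.074 + 139.963 × 4 ≈ 776.926 ms.

776.9 ms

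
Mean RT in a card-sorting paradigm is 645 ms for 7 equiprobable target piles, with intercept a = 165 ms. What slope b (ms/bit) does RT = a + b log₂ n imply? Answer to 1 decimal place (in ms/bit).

171.0 ms/bit

b = (645 − 165) / log₂(7) = 480 / 2.8074 = 170.979 ms/bit.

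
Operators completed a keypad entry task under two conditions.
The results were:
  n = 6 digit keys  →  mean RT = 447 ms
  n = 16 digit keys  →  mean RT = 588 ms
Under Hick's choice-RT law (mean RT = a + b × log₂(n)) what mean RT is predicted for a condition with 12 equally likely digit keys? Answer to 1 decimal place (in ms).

RT is linear in log₂ n, so two points fix the line:
  b = (588 − 447) / (log₂ 16 − log₂ 6) = 141 / (4 − 2.5850) = 99.644 ms/bit
  a = 447 − 99.644 × 2.5850 = 189.424 ms
Then RT(12) = 189.424 + 99.644 × log₂ 12 = 189.424 + 99.644 × 3.5850 ≈ 546.644 ms.

546.6 ms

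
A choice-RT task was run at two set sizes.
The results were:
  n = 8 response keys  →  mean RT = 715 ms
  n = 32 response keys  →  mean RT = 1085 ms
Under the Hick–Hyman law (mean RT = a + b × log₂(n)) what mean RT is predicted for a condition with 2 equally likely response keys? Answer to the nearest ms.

345 ms

RT is linear in log₂ n, so two points fix the line:
  b = (1085 − 715) / (log₂ 32 − log₂ 8) = 370 / (5 − 3) = 185 ms/bit
  a = 715 − 185 × 3 = 160 ms
Then RT(2) = 160 + 185 × log₂ 2 = 160 + 185 × 1 ≈ 345.000 ms.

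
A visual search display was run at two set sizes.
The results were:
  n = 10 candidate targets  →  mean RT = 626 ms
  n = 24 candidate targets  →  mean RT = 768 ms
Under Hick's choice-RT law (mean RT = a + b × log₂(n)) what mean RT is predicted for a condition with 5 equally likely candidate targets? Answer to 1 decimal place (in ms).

With log₂ n on the abscissa the relation is linear; from the two conditions:
  b = (768 − 626) / (log₂ 24 − log₂ 10) = 142 / (4.5850 − 3.3219) = 112.428 ms/bit
  a = 626 − 112.428 × 3.3219 = 252.523 ms
Then RT(5) = 252.523 + 112.428 × log₂ 5 = 252.523 + 112.428 × 2.3219 ≈ 513.572 ms.

513.6 ms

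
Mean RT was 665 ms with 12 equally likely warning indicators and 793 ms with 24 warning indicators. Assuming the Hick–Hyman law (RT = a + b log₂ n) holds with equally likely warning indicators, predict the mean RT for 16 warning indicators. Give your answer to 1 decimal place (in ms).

Solve the two-equation system in a and b:
  b = (793 − 665) / (log₂ 24 − log₂ 12) = 128 / (4.5850 − 3.5850) = 128.000 ms/bit
  a = 665 − 128.000 × 3.5850 = 206.125 ms
Then RT(16) = 206.125 + 128.000 × log₂ 16 = 206.125 + 128.000 × 4 ≈ 718.125 ms.

718.1 ms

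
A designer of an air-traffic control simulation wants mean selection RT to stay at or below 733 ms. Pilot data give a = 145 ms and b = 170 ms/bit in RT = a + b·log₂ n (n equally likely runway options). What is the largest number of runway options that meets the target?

Set 145 + 170·log₂ n ≤ 733 → log₂ n ≤ (733 − 145)/170 = 3.4588.
So n ≤ 2^3.4588 = 10.995; the largest integer n is 10.

10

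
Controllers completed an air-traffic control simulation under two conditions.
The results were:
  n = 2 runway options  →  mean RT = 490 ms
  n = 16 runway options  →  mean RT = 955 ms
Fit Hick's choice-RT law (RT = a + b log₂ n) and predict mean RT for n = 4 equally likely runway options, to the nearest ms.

645 ms

With log₂ n on the abscissa the relation is linear; from the two conditions:
  b = (955 − 490) / (log₂ 16 − log₂ 2) = 465 / (4 − 1) = 155 ms/bit
  a = 490 − 155 × 1 = 335 ms
Then RT(4) = 335 + 155 × log₂ 4 = 335 + 155 × 2 ≈ 645.000 ms.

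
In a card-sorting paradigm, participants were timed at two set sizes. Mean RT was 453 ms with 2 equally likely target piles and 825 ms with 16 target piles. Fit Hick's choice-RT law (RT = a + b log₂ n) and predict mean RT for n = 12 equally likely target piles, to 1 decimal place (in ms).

Solve the two-equation system in a and b:
  b = (825 − 453) / (log₂ 16 − log₂ 2) = 372 / (4 − 1) = 124.000 ms/bit
  a = 453 − 124.000 × 1 = 329.000 ms
Then RT(12) = 329.000 + 124.000 × log₂ 12 = 329.000 + 124.000 × 3.5850 ≈ 773.535 ms.

773.5 ms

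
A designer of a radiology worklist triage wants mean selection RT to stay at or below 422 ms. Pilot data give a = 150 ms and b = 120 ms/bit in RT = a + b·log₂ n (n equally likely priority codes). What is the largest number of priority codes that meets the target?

4

Set 150 + 120·log₂ n ≤ 422 → log₂ n ≤ (422 − 150)/120 = 2.2667.
So n ≤ 2^2.2667 = 4.812; the largest integer n is 4.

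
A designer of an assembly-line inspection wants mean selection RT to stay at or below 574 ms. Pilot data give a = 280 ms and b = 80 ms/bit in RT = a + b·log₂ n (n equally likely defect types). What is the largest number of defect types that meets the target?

80·log₂ n ≤ 574 − 280 = 294, giving log₂ n ≤ 3.6750 and n ≤ 12.773. The largest whole number is 12.

12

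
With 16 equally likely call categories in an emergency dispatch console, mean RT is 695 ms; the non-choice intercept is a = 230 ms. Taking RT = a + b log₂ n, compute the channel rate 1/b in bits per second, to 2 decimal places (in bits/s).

8.60 bits/s

Choice component = 695 − 230 = 465 ms over log₂(16) = 4 bits.
b = 465 / 4 = 116.250 ms/bit, so 1/b = 8.602 bits/s.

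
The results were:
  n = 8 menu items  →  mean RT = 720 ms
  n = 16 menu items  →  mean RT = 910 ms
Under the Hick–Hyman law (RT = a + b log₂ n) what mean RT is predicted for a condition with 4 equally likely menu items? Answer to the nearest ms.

530 ms

Solve the two-equation system in a and b:
  b = (910 − 720) / (log₂ 16 − log₂ 8) = 190 / (4 − 3) = 190 ms/bit
  a = 720 − 190 × 3 = 150 ms
Then RT(4) = 150 + 190 × log₂ 4 = 150 + 190 × 2 ≈ 530.000 ms.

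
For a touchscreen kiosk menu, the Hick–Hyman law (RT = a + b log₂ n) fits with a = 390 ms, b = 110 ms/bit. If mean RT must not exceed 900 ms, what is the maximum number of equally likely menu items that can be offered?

24

Information budget: (900 − 390)/110 = 4.6364 bits, so n ≤ 2^4.6364 = 24.871 → at most 24.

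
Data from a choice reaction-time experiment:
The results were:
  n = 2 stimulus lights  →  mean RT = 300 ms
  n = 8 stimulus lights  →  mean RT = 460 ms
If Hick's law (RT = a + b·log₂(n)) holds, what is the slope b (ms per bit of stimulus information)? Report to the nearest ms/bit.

80 ms/bit

Slope: b = (460 − 300) / (log₂ 8 − log₂ 2) = 160/2.0000 = 80 ms/bit.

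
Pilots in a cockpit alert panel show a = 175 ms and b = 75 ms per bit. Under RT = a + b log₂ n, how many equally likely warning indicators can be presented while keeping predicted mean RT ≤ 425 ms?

10

75·log₂ n ≤ 425 − 175 = 250, giving log₂ n ≤ 3.3333 and n ≤ 10.079. The largest whole number is 10.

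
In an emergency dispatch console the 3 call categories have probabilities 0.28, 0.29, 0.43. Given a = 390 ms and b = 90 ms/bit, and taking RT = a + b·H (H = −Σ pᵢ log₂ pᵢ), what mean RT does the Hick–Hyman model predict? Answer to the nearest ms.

H = 0.28·log₂(1/0.28) + 0.29·log₂(1/0.29) + 0.43·log₂(1/0.43) = 1.5557 bits.
RT = 390 + 90 × 1.5557 = 530.01 ms.

530 ms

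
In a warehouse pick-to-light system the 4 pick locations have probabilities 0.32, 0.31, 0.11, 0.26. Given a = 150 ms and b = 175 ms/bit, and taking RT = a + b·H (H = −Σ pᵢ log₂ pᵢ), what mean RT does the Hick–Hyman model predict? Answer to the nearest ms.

483 ms

Entropy contributions −pᵢ log₂ pᵢ: 0.5260, 0.5238, 0.3503, 0.5053; sum H = 1.9054 bits.
RT = a + bH = 150 + 175·1.9054 = 483.45 ms.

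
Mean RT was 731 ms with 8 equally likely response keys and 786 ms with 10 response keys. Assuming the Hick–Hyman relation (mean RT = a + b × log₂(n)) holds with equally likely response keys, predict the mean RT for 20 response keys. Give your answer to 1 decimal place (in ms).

RT is linear in log₂ n, so two points fix the line:
  b = (786 − 731) / (log₂ 10 − log₂ 8) = 55 / (3.3219 − 3) = 170.846 ms/bit
  a = 731 − 170.846 × 3 = 218.463 ms
Then RT(20) = 218.463 + 170.846 × log₂ 20 = 218.463 + 170.846 × 4.3219 ≈ 956.846 ms.

956.8 ms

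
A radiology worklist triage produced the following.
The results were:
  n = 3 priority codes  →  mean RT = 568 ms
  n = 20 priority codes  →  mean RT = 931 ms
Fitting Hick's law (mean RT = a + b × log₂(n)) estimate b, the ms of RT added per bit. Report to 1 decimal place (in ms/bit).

Slope: b = (931 − 568) / (log₂ 20 − log₂ 3) = 363/2.7370 = 132.629 ms/bit.

132.6 ms/bit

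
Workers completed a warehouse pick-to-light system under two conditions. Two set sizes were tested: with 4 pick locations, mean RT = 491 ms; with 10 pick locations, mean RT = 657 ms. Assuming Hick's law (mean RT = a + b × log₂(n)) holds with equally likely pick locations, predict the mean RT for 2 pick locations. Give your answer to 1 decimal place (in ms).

365.4 ms

With log₂ n on the abscissa the relation is linear; from the two conditions:
  b = (657 − 491) / (log₂ 10 − log₂ 4) = 166 / (3.3219 − 2) = 125.574 ms/bit
  a = 491 − 125.574 × 2 = 239.852 ms
Then RT(2) = 239.852 + 125.574 × log₂ 2 = 239.852 + 125.574 × 1 ≈ 365.426 ms.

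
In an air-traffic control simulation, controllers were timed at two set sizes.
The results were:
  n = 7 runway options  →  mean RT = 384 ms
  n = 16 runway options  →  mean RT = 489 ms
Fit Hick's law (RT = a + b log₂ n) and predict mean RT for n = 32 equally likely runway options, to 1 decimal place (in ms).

Fit slope and intercept:
  b = (489 − 384) / (log₂ 16 − log₂ 7) = 105 / (4 − 2.8074) = 88.040 ms/bit
  a = 384 − 88.040 × 2.8074 = 136.842 ms
Then RT(32) = 136.842 + 88.040 × log₂ 32 = 136.842 + 88.040 × 5 ≈ 577.040 ms.

577.0 ms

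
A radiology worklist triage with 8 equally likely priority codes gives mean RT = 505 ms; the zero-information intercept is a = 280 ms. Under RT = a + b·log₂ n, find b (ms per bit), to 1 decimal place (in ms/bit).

75.0 ms/bit

8 alternatives carry log₂ 8 = 3 bits; the choice cost is 505 − 280 = 225 ms, so b = 225/3 = 75.000 ms/bit.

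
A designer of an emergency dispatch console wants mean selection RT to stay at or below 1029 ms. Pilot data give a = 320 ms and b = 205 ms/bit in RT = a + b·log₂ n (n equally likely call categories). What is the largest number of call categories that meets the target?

205·log₂ n ≤ 1029 − 320 = 709, giving log₂ n ≤ 3.4585 and n ≤ 10.993. The largest whole number is 10.

10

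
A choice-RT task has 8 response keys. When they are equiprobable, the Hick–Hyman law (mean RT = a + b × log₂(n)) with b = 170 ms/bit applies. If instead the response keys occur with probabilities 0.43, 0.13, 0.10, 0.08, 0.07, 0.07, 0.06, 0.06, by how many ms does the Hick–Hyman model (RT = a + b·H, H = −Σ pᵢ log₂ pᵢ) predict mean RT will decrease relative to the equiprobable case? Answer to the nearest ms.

76 ms

The RT saving is b·ΔH. Equiprobable H₀ = log₂(8) = 3.0000 bits; with the given probabilities H = 2.5541 bits.
b·(H₀ − H) = 170 × (3.0000 − 2.5541) = 75.81 ms.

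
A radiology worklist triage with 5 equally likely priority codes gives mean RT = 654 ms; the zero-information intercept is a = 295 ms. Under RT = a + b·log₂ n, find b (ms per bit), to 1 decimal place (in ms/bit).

154.6 ms/bit

5 alternatives carry log₂ 5 = 2.3219 bits; the choice cost is 654 − 295 = 359 ms, so b = 359/2.3219 = 154.613 ms/bit.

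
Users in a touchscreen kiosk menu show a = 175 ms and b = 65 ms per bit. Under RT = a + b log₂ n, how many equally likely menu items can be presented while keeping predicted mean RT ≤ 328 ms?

Set 175 + 65·log₂ n ≤ 328 → log₂ n ≤ (328 − 175)/65 = 2.3538.
So n ≤ 2^2.3538 = 5.112; the largest integer n is 5.

5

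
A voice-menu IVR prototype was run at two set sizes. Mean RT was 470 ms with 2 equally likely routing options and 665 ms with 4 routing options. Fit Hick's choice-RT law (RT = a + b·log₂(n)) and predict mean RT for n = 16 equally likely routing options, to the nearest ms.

Fit slope and intercept:
  b = (665 − 470) / (log₂ 4 − log₂ 2) = 195 / (2 − 1) = 195 ms/bit
  a = 470 − 195 × 1 = 275 ms
Then RT(16) = 275 + 195 × log₂ 16 = 275 + 195 × 4 ≈ 1055.000 ms.

1055 ms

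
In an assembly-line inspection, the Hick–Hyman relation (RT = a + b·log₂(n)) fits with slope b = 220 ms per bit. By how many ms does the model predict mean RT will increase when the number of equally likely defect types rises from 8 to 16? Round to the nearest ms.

ΔRT = (a + b log₂ n₂) − (a + b log₂ n₁) = b·(log₂ n₂ − log₂ n₁).
log₂(16) − log₂(8) = log₂(16/8) = log₂(2) = 1.
ΔRT = 220 × 1.0000 = 220.000 ms.

220 ms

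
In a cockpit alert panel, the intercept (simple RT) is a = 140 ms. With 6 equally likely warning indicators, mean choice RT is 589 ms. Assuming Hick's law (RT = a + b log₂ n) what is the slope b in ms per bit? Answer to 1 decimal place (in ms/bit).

log₂(6) = 2.5850 bits.
b = (RT − a)/log₂ n = (589 − 140) / 2.5850 = 173.697 ms/bit.

173.7 ms/bit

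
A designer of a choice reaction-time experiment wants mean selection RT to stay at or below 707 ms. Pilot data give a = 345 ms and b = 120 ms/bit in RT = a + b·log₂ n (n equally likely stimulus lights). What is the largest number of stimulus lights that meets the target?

Information budget: (707 − 345)/120 = 3.0167 bits, so n ≤ 2^3.0167 = 8.093 → at most 8.

8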